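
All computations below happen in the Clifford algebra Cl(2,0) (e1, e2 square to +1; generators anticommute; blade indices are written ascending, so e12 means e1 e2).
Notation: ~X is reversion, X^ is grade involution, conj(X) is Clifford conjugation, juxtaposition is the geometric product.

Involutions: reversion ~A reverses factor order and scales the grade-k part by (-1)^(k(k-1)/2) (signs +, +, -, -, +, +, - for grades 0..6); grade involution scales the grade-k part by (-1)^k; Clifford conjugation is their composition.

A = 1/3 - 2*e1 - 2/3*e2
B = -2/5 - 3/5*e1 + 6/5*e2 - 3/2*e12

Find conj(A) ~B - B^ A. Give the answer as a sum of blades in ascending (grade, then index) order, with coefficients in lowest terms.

first term: -8/15 - 2*e1 + 47/15*e2 + 33/10*e12
second term: -8/15 + 2*e1 - 47/15*e2 - 33/10*e12
Answer: -4*e1 + 94/15*e2 + 33/5*e12


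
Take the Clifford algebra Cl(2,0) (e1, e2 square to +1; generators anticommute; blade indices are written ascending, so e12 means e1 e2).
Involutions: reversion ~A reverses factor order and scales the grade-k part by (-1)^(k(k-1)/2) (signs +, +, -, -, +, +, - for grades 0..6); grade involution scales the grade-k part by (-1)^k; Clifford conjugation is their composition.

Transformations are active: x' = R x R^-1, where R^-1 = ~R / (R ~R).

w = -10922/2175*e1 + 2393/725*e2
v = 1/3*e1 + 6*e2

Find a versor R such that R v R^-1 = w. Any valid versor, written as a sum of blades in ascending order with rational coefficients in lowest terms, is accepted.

Here q(v) = q(w) = 325/9; the classical choice R = v + w = -3399/725*e1 + 6743/725*e2 then realises v -> w under the sandwich.
Answer: -3399/725*e1 + 6743/725*e2


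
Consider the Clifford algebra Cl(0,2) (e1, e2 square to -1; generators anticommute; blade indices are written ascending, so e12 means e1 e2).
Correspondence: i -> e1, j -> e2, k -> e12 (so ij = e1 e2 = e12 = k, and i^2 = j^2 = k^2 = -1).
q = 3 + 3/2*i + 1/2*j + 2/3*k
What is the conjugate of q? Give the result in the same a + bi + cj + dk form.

In blades: q = 3 + 3/2*e1 + 1/2*e2 + 2/3*e12.
Conjugation here is Clifford conjugation: the scalar is fixed and the grade-1 and grade-2 blades all flip sign, giving 3 - 3/2*e1 - 1/2*e2 - 2/3*e12; translating back:
Answer: 3 - 3/2*i - 1/2*j - 2/3*k


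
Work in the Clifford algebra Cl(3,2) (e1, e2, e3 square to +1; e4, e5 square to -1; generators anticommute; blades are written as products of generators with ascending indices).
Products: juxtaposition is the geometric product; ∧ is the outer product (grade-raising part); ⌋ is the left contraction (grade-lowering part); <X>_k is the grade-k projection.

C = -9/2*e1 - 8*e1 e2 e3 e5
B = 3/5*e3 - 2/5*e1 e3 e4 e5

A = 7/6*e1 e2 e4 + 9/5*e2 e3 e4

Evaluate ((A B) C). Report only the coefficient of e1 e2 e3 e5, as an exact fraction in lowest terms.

step 1: -27/25*e2 e4 + 18/25*e1 e2 e5 - 7/15*e2 e3 e5 - 7/10*e1 e2 e3 e4
step 2: -56/15*e1 + 144/25*e3 - 81/25*e2 e5 + 28/5*e4 e5 + 243/50*e1 e2 e4 - 63/20*e2 e3 e4 - 21/10*e1 e2 e3 e5 + 216/25*e1 e3 e4 e5
Answer: -21/10


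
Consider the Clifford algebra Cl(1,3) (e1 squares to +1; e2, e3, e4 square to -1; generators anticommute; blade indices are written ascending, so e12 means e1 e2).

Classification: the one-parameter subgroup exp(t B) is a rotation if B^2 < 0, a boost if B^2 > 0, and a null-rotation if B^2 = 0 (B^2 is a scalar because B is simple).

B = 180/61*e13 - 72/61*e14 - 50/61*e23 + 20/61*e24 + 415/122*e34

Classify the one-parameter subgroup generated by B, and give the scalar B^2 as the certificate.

B^2 term by term: the squares give (180/61)^2*(e13)^2 + (-72/61)^2*(e14)^2 + (-50/61)^2*(e23)^2 + (20/61)^2*(e24)^2 + (415/122)^2*(e34)^2 = 32400/3721*(+1) + 5184/3721*(+1) + 2500/3721*(-1) + 400/3721*(-1) + 172225/14884*(-1) = -9/4 (each basis 2-blade squares to minus the product of its generators' squares); cross terms between blades sharing an index anticommute and cancel; the commuting (index-disjoint) pairs give grade-4 terms 2*c*c'*(blade product), which cancel blade by blade — e1234: -7200/3721 + 7200/3721 = 0 — confirming B is simple. So B^2 = -9/4.
Answer: rotation, certificate B^2 = -9/4. Why this suffices: the scalar -9/4 survives any versor conjugation, so its sign alone determines the class however B is presented.


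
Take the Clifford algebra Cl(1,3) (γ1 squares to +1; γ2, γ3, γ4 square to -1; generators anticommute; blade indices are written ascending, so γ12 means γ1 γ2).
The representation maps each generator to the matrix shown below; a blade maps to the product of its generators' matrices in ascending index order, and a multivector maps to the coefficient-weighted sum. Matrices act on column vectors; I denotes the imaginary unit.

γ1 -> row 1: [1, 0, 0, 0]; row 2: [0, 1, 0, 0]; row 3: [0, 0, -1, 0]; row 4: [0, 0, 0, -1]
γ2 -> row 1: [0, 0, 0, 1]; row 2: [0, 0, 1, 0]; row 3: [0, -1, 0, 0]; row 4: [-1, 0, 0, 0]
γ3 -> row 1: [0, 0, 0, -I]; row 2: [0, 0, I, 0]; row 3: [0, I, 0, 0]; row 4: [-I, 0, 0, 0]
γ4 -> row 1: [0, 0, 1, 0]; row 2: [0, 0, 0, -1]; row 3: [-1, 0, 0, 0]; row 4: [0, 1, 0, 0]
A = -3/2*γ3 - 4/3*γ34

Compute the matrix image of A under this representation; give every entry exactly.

Bivector images (products of the table entries): rho(γ34) = rho(γ3)rho(γ4) = row 1: [0, -I, 0, 0]; row 2: [-I, 0, 0, 0]; row 3: [0, 0, 0, -I]; row 4: [0, 0, -I, 0].
M = (-3/2)*rho(γ3) + (-4/3)*rho(γ34), summed entrywise:
Answer: row 1: [0, 4*I/3, 0, 3*I/2]; row 2: [4*I/3, 0, -3*I/2, 0]; row 3: [0, -3*I/2, 0, 4*I/3]; row 4: [3*I/2, 0, 4*I/3, 0]


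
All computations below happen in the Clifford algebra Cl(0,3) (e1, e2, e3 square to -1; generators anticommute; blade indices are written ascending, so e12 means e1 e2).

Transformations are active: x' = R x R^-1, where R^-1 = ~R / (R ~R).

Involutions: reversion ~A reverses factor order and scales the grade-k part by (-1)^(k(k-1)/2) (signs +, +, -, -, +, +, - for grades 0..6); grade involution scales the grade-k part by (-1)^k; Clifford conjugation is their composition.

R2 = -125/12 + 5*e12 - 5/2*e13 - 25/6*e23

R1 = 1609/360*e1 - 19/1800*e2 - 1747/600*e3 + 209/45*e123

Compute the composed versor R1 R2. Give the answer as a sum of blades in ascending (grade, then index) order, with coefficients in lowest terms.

Distribute over the terms of R1 (each basis-blade product reordered to ascending indices, repeated generators contracted through their squares):
(1609/360*e1) R2 = -40225/864*e1 - 1609/72*e2 + 1609/144*e3 - 8045/432*e123
(-19/1800*e2) R2 = -19/360*e1 + 95/864*e2 - 19/432*e3 - 19/720*e123
(-1747/600*e3) R2 = 1747/240*e1 + 1747/144*e2 + 8735/288*e3 - 1747/120*e123
(209/45*e123) R2 = 1045/54*e1 - 209/18*e2 - 209/9*e3 - 5225/108*e123
Summing the partial products and collecting blades:
Answer: -28769/1440*e1 - 18763/864*e2 + 15757/864*e3 - 44057/540*e123


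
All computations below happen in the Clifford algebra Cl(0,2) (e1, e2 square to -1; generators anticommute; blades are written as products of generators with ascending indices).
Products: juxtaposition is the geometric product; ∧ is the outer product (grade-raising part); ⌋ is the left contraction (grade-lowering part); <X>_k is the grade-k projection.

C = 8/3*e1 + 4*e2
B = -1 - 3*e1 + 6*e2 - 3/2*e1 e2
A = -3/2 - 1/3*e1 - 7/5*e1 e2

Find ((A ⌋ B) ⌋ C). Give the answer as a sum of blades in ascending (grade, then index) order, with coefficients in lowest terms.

step 1: -8/5 + 9/2*e1 - 19/2*e2 + 9/4*e1 e2
step 2: 26 - 64/15*e1 - 32/5*e2
Answer: 26 - 64/15*e1 - 32/5*e2


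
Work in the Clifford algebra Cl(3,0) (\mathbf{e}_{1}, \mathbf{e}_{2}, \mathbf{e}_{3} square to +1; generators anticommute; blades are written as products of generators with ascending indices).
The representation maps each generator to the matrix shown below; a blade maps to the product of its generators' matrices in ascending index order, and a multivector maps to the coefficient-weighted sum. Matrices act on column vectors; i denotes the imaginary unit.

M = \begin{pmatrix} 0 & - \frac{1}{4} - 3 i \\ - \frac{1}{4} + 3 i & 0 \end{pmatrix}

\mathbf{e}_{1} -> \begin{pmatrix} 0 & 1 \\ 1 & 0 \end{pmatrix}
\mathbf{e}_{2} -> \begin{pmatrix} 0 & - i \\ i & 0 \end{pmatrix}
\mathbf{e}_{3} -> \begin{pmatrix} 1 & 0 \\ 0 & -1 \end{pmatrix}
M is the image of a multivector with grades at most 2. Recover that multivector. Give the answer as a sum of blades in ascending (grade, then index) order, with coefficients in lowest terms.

Method: 1, rho(e_{1}), rho(e_{2}), rho(e_{3}) form a trace-orthogonal basis of the 2x2 complex matrices (tr(X Y) = 2 if X = Y, else 0), so M = m0*1 + m1*rho(e_{1}) + m2*rho(e_{2}) + m3*rho(e_{3}) with m0 = tr(M)/2 = 0, m1 = tr(M rho(e_{1}))/2 = - \frac{1}{4}, m2 = tr(M rho(e_{2}))/2 = 3, m3 = tr(M rho(e_{3}))/2 = 0.
Multiplying table entries, the bivector images are rho(e_{1} e_{2}) = i*rho(e_{3}), rho(e_{1} e_{3}) = -i*rho(e_{2}), rho(e_{2} e_{3}) = i*rho(e_{1}); with real blade coefficients the real parts of m0..m3 are the coefficients of 1, e_{1}, e_{2}, e_{3} and the imaginary parts give the bivectors (e_{2} e_{3}: Im m1, e_{1} e_{3}: -Im m2, e_{1} e_{2}: Im m3).
Answer: -\frac{1}{4} e_{1} + 3 e_{2}


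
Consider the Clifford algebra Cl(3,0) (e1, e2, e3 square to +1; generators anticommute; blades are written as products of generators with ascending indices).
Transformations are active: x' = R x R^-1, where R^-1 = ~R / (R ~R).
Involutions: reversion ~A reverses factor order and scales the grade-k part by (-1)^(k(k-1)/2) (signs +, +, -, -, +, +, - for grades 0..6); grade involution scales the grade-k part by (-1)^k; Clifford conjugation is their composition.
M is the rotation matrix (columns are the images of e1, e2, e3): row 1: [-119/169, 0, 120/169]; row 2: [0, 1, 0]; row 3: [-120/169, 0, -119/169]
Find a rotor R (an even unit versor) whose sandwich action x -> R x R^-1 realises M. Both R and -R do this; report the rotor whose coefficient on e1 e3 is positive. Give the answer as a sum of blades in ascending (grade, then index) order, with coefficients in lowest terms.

Method: write R = a + b12*e1 e2 + b13*e1 e3 + b23*e2 e3 with a^2 + b12^2 + b13^2 + b23^2 = 1 (so R^-1 = ~R). Expanding the columns R e_j ~R gives tr M = 4a^2 - 1 and, from the antisymmetric part, M21 - M12 = -4a*b12, M13 - M31 = 4a*b13, M32 - M23 = -4a*b23.
Here tr M = -69/169, so a^2 = (1 + tr M)/4 = 25/169 and a = ±5/13. Taking a = 5/13: M21 - M12 = 0, M13 - M31 = 240/169, M32 - M23 = 0, giving b12 = 0, b13 = 12/13, b23 = 0, i.e. R = 5/13 + 12/13*e1 e3.
Its e1 e3 coefficient is already positive.
Answer: 5/13 + 12/13*e1 e3. Recall the cover is two-to-one: with M of trace -69/169, both preimages act alike, and the stated e1 e3 sign chooses the sheet.


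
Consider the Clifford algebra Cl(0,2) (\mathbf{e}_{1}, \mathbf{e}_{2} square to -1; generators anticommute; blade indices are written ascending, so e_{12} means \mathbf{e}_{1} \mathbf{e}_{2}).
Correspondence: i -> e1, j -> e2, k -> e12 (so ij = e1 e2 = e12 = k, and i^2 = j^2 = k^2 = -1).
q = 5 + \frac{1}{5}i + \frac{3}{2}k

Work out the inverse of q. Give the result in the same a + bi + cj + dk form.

In blades: q = 5 + \frac{1}{5} e_{1} + \frac{3}{2} e_{12}.
With qbar = 5 - \frac{1}{5} e_{1} - \frac{3}{2} e_{12} (scalar fixed, mapped units negated), q qbar = \frac{2729}{100} (the sum of squared coefficients), so q^-1 = qbar / (\frac{2729}{100}) = \frac{500}{2729} - \frac{20}{2729} e_{1} - \frac{150}{2729} e_{12}; translating back:
Answer: \frac{500}{2729} - \frac{20}{2729}i - \frac{150}{2729}k


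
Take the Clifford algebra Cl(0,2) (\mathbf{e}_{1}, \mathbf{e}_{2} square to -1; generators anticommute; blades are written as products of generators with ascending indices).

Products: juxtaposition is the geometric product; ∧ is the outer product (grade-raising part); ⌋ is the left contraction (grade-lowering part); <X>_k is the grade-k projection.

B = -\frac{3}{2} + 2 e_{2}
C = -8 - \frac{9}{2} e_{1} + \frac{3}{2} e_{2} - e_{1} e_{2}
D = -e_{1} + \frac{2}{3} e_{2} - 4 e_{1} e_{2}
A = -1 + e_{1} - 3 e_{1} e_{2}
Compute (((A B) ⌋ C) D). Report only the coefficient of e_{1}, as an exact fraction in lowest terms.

step 1: \frac{3}{2} + \frac{9}{2} e_{1} - 2 e_{2} + \frac{13}{2} e_{1} e_{2}
step 2: \frac{71}{4} - \frac{19}{4} e_{1} + \frac{27}{4} e_{2} - \frac{3}{2} e_{1} e_{2}
step 3: -\frac{61}{4} - \frac{175}{4} e_{1} - \frac{17}{3} e_{2} - \frac{809}{12} e_{1} e_{2}
Answer: -\frac{175}{4}


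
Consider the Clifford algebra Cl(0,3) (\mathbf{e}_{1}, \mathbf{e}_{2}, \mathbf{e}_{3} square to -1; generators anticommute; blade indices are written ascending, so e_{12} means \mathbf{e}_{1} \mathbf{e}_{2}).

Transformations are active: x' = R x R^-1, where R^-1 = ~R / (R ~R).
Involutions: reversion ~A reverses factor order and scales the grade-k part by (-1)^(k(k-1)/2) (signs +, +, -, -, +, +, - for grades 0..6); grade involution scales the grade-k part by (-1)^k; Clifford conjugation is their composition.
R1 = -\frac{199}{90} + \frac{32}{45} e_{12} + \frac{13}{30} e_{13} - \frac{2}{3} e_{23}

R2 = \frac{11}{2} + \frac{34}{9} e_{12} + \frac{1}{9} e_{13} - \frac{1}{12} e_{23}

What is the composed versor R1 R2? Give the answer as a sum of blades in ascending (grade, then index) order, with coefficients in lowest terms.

Distribute over the terms of R1 (each basis-blade product reordered to ascending indices, repeated generators contracted through their squares):
(-\frac{199}{90}) R2 = -\frac{2189}{180} - \frac{3383}{405} e_{12} - \frac{199}{810} e_{13} + \frac{199}{1080} e_{23}
(\frac{32}{45} e_{12}) R2 = -\frac{1088}{405} + \frac{176}{45} e_{12} + \frac{8}{135} e_{13} + \frac{32}{405} e_{23}
(\frac{13}{30} e_{13}) R2 = -\frac{13}{270} - \frac{13}{360} e_{12} + \frac{143}{60} e_{13} - \frac{221}{135} e_{23}
(-\frac{2}{3} e_{23}) R2 = -\frac{1}{18} + \frac{2}{27} e_{12} - \frac{68}{27} e_{13} - \frac{11}{3} e_{23}
Summing the partial products and collecting blades:
Answer: -\frac{24221}{1620} - \frac{14269}{3240} e_{12} - \frac{521}{1620} e_{13} - \frac{16331}{3240} e_{23}


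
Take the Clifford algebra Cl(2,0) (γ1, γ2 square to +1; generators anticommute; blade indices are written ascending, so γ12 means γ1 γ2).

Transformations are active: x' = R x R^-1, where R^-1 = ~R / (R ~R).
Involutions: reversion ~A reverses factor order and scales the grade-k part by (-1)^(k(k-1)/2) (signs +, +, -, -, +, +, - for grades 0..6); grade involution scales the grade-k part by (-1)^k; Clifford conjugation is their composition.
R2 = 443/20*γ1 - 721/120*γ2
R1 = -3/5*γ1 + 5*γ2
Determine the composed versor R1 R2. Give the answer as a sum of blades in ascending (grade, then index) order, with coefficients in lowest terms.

Distribute over the terms of R1 (each basis-blade product reordered to ascending indices, repeated generators contracted through their squares):
(-3/5*γ1) R2 = -1329/100 + 721/200*γ12
(5*γ2) R2 = -721/24 - 443/4*γ12
Summing the partial products and collecting blades:
Answer: -25999/600 - 21429/200*γ12


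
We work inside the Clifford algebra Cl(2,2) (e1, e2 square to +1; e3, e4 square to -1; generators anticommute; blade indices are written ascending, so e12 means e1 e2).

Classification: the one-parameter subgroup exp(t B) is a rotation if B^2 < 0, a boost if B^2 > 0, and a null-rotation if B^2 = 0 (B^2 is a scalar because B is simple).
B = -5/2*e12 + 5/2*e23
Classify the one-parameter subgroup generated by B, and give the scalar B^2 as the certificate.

B^2 term by term: the squares give (-5/2)^2*(e12)^2 + (5/2)^2*(e23)^2 = 25/4*(-1) + 25/4*(+1) = 0 (each basis 2-blade squares to minus the product of its generators' squares); cross terms between blades sharing an index anticommute and cancel. So B^2 = 0.
Answer: null-rotation, certificate B^2 = 0. Why this suffices: the scalar 0 survives any versor conjugation, so its sign alone determines the class however B is presented.


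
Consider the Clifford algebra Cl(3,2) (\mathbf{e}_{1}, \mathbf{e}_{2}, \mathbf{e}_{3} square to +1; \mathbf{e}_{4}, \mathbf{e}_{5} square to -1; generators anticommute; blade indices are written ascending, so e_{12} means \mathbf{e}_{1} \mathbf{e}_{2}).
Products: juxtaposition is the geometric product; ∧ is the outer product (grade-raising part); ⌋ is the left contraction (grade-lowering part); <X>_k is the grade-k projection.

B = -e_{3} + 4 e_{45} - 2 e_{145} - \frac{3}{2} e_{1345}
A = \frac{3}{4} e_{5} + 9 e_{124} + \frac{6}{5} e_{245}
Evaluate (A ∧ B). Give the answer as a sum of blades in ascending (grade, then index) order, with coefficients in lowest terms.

step 1: \frac{3}{4} e_{35} + 9 e_{1234} - \frac{6}{5} e_{2345}
Answer: \frac{3}{4} e_{35} + 9 e_{1234} - \frac{6}{5} e_{2345}


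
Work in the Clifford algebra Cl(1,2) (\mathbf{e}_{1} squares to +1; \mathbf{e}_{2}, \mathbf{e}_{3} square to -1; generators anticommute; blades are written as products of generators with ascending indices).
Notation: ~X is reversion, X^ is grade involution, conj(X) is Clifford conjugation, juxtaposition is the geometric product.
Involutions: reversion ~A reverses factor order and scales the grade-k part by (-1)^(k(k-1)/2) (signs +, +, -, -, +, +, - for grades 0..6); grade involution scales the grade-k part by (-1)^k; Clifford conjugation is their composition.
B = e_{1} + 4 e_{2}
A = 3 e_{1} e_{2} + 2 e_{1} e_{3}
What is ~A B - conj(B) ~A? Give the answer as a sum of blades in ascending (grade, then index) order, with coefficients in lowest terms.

first term: 12 e_{1} + 3 e_{2} + 2 e_{3} + 8 e_{1} e_{2} e_{3}
second term: 12 e_{1} + 3 e_{2} + 2 e_{3} - 8 e_{1} e_{2} e_{3}
Answer: 16 e_{1} e_{2} e_{3}


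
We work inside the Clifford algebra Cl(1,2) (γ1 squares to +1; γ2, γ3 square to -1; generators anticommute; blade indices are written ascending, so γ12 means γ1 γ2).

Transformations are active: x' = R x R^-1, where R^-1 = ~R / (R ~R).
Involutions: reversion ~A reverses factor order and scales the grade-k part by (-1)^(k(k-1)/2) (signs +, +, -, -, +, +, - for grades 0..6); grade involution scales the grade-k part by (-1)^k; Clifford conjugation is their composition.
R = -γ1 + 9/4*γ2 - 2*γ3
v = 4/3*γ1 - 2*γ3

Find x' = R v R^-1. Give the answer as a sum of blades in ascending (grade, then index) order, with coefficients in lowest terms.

~R = -γ1 + 9/4*γ2 - 2*γ3, and R ~R = -129/16, so R^-1 = ~R / (-129/16).
R v = -16/3 - 3*γ12 + 14/3*γ13 - 9/2*γ23
Answer: -1028/387*γ1 + 128/43*γ2 - 250/387*γ3


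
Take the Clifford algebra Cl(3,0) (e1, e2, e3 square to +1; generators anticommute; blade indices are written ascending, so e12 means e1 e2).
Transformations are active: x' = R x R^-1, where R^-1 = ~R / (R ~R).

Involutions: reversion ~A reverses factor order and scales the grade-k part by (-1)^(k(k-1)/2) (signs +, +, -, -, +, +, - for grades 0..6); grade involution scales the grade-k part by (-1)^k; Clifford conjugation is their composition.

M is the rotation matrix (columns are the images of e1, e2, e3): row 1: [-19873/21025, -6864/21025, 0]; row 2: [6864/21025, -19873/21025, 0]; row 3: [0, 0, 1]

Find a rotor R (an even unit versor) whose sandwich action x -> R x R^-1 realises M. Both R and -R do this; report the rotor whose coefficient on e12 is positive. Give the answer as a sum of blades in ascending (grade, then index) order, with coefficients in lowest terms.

Method: write R = a + b12*e12 + b13*e13 + b23*e23 with a^2 + b12^2 + b13^2 + b23^2 = 1 (so R^-1 = ~R). Expanding the columns R e_j ~R gives tr M = 4a^2 - 1 and, from the antisymmetric part, M21 - M12 = -4a*b12, M13 - M31 = 4a*b13, M32 - M23 = -4a*b23.
Here tr M = -18721/21025, so a^2 = (1 + tr M)/4 = 576/21025 and a = ±24/145. Taking a = 24/145: M21 - M12 = 13728/21025, M13 - M31 = 0, M32 - M23 = 0, giving b12 = -143/145, b13 = 0, b23 = 0, i.e. R = 24/145 - 143/145*e12.
Its e12 coefficient is negative, so report the other preimage -R.
Answer: -24/145 + 143/145*e12. Uniqueness: Spin(3) -> SO(3) maps R and -R to the same rotation of trace -18721/21025; fixing the sign of the e12 coefficient removes the ambiguity.


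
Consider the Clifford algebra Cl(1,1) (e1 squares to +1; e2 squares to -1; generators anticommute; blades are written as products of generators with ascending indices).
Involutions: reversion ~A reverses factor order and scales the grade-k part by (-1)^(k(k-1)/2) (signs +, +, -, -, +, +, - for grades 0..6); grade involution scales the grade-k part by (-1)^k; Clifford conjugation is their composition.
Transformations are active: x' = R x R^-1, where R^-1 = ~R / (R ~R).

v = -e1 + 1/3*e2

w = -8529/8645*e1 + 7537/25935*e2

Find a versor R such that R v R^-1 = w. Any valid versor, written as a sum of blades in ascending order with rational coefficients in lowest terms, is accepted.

Reasoning: v^2 = w^2 = 8/9 since conjugation preserves the quadratic form; R = v + w = -17174/8645*e1 + 5394/8645*e2 is then valid when invertible, keeping its own part and reversing (v - w)/2.
Answer: -17174/8645*e1 + 5394/8645*e2


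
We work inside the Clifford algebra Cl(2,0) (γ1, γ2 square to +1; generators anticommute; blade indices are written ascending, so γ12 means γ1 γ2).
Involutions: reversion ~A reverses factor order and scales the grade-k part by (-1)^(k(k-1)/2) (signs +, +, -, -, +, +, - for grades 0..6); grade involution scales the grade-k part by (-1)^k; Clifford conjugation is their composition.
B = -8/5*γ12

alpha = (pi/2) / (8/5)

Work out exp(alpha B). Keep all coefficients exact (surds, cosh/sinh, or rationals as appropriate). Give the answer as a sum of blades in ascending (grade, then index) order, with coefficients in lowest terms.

B^2 = (-8/5)^2*(γ12)^2 = 64/25*(-1) = -64/25 (a basis 2-blade squares to minus the product of its generators' squares).
B^2 = -64/25 — B^2 < 0, so the exponential closes trigonometrically: l = 8/5, alpha*l = pi/2, so exp(alpha B) = cos(pi/2) + (sin(pi/2)/(8/5))*B = 0 + (5/8)*B.
Answer: -γ12


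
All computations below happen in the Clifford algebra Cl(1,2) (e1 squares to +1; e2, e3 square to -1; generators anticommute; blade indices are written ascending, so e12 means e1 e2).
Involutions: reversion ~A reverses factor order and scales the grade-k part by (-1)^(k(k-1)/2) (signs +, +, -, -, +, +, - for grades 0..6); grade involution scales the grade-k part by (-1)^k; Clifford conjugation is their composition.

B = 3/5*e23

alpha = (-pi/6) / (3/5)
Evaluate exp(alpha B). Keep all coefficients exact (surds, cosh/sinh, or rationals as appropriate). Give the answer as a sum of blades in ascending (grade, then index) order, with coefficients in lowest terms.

B^2 = (3/5)^2*(e23)^2 = 9/25*(-1) = -9/25 (a basis 2-blade squares to minus the product of its generators' squares).
B^2 = -9/25 — B^2 < 0, so the exponential closes trigonometrically: l = 3/5, alpha*l = -pi/6, so exp(alpha B) = cos(-pi/6) + (sin(-pi/6)/(3/5))*B = sqrt(3)/2 + (-5/6)*B.
Answer: sqrt(3)/2 - 1/2*e23


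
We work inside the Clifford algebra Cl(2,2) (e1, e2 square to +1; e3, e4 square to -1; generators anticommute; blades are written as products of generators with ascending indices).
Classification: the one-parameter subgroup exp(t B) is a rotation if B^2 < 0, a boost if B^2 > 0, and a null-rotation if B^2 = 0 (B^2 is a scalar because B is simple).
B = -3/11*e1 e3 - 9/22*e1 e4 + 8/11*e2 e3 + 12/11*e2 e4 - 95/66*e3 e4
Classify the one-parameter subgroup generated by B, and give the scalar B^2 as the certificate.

B^2 term by term: the squares give (-3/11)^2*(e1 e3)^2 + (-9/22)^2*(e1 e4)^2 + (8/11)^2*(e2 e3)^2 + (12/11)^2*(e2 e4)^2 + (-95/66)^2*(e3 e4)^2 = 9/121*(+1) + 81/484*(+1) + 64/121*(+1) + 144/121*(+1) + 9025/4356*(-1) = -1/9 (each basis 2-blade squares to minus the product of its generators' squares); cross terms between blades sharing an index anticommute and cancel; the commuting (index-disjoint) pairs give grade-4 terms 2*c*c'*(blade product), which cancel blade by blade — e1 e2 e3 e4: 72/121 - 72/121 = 0 — confirming B is simple. So B^2 = -1/9.
Answer: rotation, certificate B^2 = -1/9. No conjugation can change B^2 = -1/9; the sign gives the class.


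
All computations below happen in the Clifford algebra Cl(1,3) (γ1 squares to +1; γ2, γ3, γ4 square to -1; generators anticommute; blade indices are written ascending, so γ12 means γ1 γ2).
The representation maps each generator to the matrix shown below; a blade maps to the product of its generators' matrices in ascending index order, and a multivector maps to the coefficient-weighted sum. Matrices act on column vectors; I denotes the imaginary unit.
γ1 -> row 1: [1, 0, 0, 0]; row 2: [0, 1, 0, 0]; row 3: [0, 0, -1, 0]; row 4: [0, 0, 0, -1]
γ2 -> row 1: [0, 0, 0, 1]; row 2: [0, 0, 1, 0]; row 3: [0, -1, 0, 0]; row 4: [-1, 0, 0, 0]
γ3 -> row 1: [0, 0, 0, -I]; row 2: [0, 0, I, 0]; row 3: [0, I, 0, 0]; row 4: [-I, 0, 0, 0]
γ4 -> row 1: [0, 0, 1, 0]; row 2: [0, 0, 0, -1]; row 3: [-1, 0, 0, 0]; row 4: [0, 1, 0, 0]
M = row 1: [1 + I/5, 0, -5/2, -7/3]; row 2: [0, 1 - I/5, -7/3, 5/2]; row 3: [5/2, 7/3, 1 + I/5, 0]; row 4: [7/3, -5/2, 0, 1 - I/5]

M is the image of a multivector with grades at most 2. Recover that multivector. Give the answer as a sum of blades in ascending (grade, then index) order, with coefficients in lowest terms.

Method: the blade images are trace-orthogonal — tr(rho(e_A) rho(e_B)^-1) = 4 if A = B and 0 otherwise — and rho(e_A)^-1 = (e_A)^2 * rho(e_A) with (e_A)^2 = +1 or -1, so the coefficient of e_A in the preimage is (e_A)^2 * tr(M rho(e_A))/4.
Nonzero projections over blades of grade <= 2: 1: (1)^2 = +1, tr(M 1) = 4, coefficient 1; γ2: (γ2)^2 = -1, tr(M rho(γ2)) = 28/3, coefficient -7/3; γ4: (γ4)^2 = -1, tr(M rho(γ4)) = 10, coefficient -5/2; γ23: (γ23)^2 = -1, tr(M rho(γ23)) = 4/5, coefficient -1/5. Every other blade of grade <= 2 projects to 0.
Answer: 1 - 7/3*γ2 - 5/2*γ4 - 1/5*γ23


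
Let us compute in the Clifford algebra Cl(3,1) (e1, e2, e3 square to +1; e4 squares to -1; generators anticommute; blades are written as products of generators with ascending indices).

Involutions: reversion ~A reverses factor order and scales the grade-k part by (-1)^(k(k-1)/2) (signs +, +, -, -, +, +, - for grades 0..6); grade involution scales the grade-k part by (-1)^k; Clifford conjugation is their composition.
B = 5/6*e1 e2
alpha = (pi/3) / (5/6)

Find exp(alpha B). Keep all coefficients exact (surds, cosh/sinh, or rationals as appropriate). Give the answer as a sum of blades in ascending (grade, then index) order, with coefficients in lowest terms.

B^2 = (5/6)^2*(e1 e2)^2 = 25/36*(-1) = -25/36 (a basis 2-blade squares to minus the product of its generators' squares).
B^2 = -25/36 — since the square is negative, the closed form is circular: l = 5/6, alpha*l = pi/3, so exp(alpha B) = cos(pi/3) + (sin(pi/3)/(5/6))*B = 1/2 + (3*sqrt(3)/5)*B.
Answer: 1/2 + sqrt(3)/2*e1 e2


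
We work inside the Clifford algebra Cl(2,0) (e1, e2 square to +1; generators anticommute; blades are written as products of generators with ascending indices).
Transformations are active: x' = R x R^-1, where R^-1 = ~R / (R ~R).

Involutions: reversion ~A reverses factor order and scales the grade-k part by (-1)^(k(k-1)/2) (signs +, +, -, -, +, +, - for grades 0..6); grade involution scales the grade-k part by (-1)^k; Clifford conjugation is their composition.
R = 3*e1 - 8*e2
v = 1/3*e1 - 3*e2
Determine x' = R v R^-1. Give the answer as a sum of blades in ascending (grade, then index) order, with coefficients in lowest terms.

~R = 3*e1 - 8*e2, and R ~R = 73, so R^-1 = ~R / (73).
R v = 25 - 19/3*e1 e2
Answer: 377/219*e1 - 181/73*e2


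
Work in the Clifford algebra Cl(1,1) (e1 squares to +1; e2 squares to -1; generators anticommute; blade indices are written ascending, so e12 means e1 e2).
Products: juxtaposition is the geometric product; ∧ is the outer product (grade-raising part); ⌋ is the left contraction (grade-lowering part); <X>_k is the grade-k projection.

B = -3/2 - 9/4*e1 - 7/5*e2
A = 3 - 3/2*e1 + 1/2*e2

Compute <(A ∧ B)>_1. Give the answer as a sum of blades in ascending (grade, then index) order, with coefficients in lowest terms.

step 1: -9/2 - 9/2*e1 - 99/20*e2 + 129/40*e12
step 2: -9/2*e1 - 99/20*e2
Answer: -9/2*e1 - 99/20*e2


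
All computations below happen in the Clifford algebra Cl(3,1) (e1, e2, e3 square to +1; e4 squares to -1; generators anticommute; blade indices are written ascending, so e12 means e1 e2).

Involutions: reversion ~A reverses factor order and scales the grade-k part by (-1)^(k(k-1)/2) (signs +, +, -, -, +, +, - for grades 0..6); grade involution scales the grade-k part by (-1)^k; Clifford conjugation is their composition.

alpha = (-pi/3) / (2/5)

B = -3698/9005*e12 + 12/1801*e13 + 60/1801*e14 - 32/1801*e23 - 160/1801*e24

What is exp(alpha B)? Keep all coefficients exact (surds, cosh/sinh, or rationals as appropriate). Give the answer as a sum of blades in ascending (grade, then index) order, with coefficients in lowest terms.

B^2 term by term: the squares give (-3698/9005)^2*(e12)^2 + (12/1801)^2*(e13)^2 + (60/1801)^2*(e14)^2 + (-32/1801)^2*(e23)^2 + (-160/1801)^2*(e24)^2 = 13675204/81090025*(-1) + 144/3243601*(-1) + 3600/3243601*(+1) + 1024/3243601*(-1) + 25600/3243601*(+1) = -4/25 (each basis 2-blade squares to minus the product of its generators' squares); cross terms between blades sharing an index anticommute and cancel; the commuting (index-disjoint) pairs give grade-4 terms 2*c*c'*(blade product), which cancel blade by blade — e1234: 3840/3243601 - 3840/3243601 = 0 — confirming B is simple. So B^2 = -4/25.
B^2 = -4/25 — since the square is negative, the closed form is circular: l = 2/5, alpha*l = -pi/3, so exp(alpha B) = cos(-pi/3) + (sin(-pi/3)/(2/5))*B = 1/2 + (-5*sqrt(3)/4)*B.
Answer: 1/2 + 1849*sqrt(3)/3602*e12 - 15*sqrt(3)/1801*e13 - 75*sqrt(3)/1801*e14 + 40*sqrt(3)/1801*e23 + 200*sqrt(3)/1801*e24


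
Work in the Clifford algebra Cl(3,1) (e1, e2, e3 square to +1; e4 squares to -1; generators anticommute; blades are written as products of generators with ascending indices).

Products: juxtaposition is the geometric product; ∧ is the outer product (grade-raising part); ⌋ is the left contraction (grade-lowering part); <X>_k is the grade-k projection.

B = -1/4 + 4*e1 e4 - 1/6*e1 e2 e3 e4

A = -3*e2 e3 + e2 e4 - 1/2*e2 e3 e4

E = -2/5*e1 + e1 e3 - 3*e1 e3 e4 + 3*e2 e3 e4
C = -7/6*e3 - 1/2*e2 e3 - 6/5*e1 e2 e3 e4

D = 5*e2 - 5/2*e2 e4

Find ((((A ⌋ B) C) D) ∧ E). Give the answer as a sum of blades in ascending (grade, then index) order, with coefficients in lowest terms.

step 1: -1/12*e1 + 1/6*e1 e3 - 1/2*e1 e4
step 2: -7/36*e1 + 1/12*e1 e2 + 7/72*e1 e3 + 3/5*e2 e3 - 1/5*e2 e4 + 1/24*e1 e2 e3 - 7/12*e1 e3 e4 + 1/10*e2 e3 e4 + 1/4*e1 e2 e3 e4
step 3: 1/2 + 5/12*e1 - 11/4*e3 + e4 - 35/36*e1 e2 + 5/12*e1 e3 - 5/24*e1 e4 + 2*e3 e4 - 35/18*e1 e2 e3 + 35/72*e1 e2 e4 + 65/48*e1 e3 e4 - 385/144*e1 e2 e3 e4
step 4: -1/5*e1 - 3/5*e1 e3 + 2/5*e1 e4 - 13/10*e1 e3 e4 + 3/2*e2 e3 e4 + 5/4*e1 e2 e3 e4
Answer: -1/5*e1 - 3/5*e1 e3 + 2/5*e1 e4 - 13/10*e1 e3 e4 + 3/2*e2 e3 e4 + 5/4*e1 e2 e3 e4


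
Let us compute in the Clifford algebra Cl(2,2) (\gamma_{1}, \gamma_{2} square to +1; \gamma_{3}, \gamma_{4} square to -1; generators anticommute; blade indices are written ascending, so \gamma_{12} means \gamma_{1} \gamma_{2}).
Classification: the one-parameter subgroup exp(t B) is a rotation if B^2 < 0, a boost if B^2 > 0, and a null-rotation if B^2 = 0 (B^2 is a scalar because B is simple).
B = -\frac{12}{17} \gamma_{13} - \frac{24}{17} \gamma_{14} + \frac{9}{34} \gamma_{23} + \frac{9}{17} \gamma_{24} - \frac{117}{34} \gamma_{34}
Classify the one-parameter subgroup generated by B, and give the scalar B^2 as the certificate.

B^2 term by term: the squares give (-\frac{12}{17})^2*(\gamma_{13})^2 + (-\frac{24}{17})^2*(\gamma_{14})^2 + (\frac{9}{34})^2*(\gamma_{23})^2 + (\frac{9}{17})^2*(\gamma_{24})^2 + (-\frac{117}{34})^2*(\gamma_{34})^2 = \frac{144}{289}*(+1) + \frac{576}{289}*(+1) + \frac{81}{1156}*(+1) + \frac{81}{289}*(+1) + \frac{13689}{1156}*(-1) = -9 (each basis 2-blade squares to minus the product of its generators' squares); cross terms between blades sharing an index anticommute and cancel; the commuting (index-disjoint) pairs give grade-4 terms 2*c*c'*(blade product), which cancel blade by blade — \gamma_{1234}: \frac{216}{289} - \frac{216}{289} = 0 — confirming B is simple. So B^2 = -9.
Answer: rotation, certificate B^2 = -9. The scalar -9 is the complete invariant here: its sign names the subgroup type.


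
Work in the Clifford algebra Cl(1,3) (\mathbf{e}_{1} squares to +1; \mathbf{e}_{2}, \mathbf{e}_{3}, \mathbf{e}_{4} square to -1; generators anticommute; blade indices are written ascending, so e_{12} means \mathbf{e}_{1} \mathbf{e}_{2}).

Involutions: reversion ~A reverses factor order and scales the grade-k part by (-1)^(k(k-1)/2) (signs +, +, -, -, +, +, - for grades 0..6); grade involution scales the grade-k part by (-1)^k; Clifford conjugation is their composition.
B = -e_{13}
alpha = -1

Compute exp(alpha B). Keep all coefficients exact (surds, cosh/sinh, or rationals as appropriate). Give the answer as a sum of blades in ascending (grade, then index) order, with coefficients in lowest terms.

B^2 = (-1)^2*(e_{13})^2 = 1*(+1) = 1 (a basis 2-blade squares to minus the product of its generators' squares).
B^2 = 1 — hyperbolic case — the even/odd split gives cosh and sinh: l = 1, alpha*l = -1, so exp(alpha B) = cosh(-1) + (sinh(-1)/1)*B = \cosh{\left(1 \right)} + (- \sinh{\left(1 \right)})*B.
Answer: \cosh{\left(1 \right)} + \sinh{\left(1 \right)} e_{13}


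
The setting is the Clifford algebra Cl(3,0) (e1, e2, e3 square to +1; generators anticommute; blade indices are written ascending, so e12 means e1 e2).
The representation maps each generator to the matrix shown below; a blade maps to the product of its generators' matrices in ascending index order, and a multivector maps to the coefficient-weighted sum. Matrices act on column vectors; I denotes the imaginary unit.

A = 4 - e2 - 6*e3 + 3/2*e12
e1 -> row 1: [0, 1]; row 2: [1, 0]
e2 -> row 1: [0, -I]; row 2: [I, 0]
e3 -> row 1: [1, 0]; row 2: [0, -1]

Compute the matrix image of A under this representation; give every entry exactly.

Bivector images (products of the table entries): rho(e12) = rho(e1)rho(e2) = row 1: [I, 0]; row 2: [0, -I].
M = (4)*1 + (-1)*rho(e2) + (-6)*rho(e3) + (3/2)*rho(e12), summed entrywise (1 is the identity matrix):
Answer: row 1: [-2 + 3*I/2, I]; row 2: [-I, 10 - 3*I/2]


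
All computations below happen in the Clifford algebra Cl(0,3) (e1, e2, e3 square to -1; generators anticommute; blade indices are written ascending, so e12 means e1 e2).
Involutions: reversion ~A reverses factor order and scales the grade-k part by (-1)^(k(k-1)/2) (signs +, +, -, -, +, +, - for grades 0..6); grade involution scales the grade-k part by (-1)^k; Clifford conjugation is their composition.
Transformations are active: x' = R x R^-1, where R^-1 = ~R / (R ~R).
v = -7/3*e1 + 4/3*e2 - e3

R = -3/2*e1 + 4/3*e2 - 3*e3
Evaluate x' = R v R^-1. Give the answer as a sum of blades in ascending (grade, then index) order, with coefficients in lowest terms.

~R = -3/2*e1 + 4/3*e2 - 3*e3, and R ~R = -469/36, so R^-1 = ~R / (-469/36).
R v = -149/18 + 10/9*e12 - 11/2*e13 + 8/3*e23
Answer: 601/1407*e1 + 508/1407*e2 - 1319/469*e3


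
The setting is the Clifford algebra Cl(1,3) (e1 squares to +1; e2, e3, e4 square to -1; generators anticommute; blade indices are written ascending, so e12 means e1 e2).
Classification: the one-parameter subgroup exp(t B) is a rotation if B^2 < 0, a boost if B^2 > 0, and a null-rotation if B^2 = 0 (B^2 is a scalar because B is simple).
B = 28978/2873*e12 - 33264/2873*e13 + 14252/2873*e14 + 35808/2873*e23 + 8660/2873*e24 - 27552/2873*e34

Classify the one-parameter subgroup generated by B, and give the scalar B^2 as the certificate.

B^2 term by term: the squares give (28978/2873)^2*(e12)^2 + (-33264/2873)^2*(e13)^2 + (14252/2873)^2*(e14)^2 + (35808/2873)^2*(e23)^2 + (8660/2873)^2*(e24)^2 + (-27552/2873)^2*(e34)^2 = 839724484/8254129*(+1) + 1106493696/8254129*(+1) + 203119504/8254129*(+1) + 1282212864/8254129*(-1) + 74995600/8254129*(-1) + 759112704/8254129*(-1) = 4 (each basis 2-blade squares to minus the product of its generators' squares); cross terms between blades sharing an index anticommute and cancel; the commuting (index-disjoint) pairs give grade-4 terms 2*c*c'*(blade product), which cancel blade by blade — e1234: -1596803712/8254129 + 576132480/8254129 + 1020671232/8254129 = 0 — confirming B is simple. So B^2 = 4.
Answer: boost, certificate B^2 = 4. Key observation: B^2 = 4 is a conjugation invariant, so its sign decides the class regardless of the surface form of B.


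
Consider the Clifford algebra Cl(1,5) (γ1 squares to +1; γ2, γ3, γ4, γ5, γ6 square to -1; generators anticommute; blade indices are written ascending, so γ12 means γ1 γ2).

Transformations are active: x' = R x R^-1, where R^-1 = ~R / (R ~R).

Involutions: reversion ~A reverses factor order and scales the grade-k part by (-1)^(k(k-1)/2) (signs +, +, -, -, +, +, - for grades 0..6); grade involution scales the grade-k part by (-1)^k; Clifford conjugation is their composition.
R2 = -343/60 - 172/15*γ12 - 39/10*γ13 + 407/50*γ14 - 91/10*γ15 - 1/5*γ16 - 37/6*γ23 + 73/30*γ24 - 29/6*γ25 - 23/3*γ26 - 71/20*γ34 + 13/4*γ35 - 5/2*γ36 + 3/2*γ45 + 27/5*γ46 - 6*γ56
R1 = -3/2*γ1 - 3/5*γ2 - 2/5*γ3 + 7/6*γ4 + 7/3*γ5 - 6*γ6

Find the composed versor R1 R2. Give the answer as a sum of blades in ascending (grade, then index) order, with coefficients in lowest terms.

Distribute over the terms of R1 (each basis-blade product reordered to ascending indices, repeated generators contracted through their squares):
(-3/2*γ1) R2 = 343/40*γ1 + 86/5*γ2 + 117/20*γ3 - 1221/100*γ4 + 273/20*γ5 + 3/10*γ6 + 37/4*γ123 - 73/20*γ124 + 29/4*γ125 + 23/2*γ126 + 213/40*γ134 - 39/8*γ135 + 15/4*γ136 - 9/4*γ145 - 81/10*γ146 + 9*γ156
(-3/5*γ2) R2 = 172/25*γ1 + 343/100*γ2 - 37/10*γ3 + 73/50*γ4 - 29/10*γ5 - 23/5*γ6 - 117/50*γ123 + 1221/250*γ124 - 273/50*γ125 - 3/25*γ126 + 213/100*γ234 - 39/20*γ235 + 3/2*γ236 - 9/10*γ245 - 81/25*γ246 + 18/5*γ256
(-2/5*γ3) R2 = 39/25*γ1 + 37/15*γ2 + 343/150*γ3 - 71/50*γ4 + 13/10*γ5 - γ6 + 344/75*γ123 + 407/125*γ134 - 91/25*γ135 - 2/25*γ136 + 73/75*γ234 - 29/15*γ235 - 46/15*γ236 - 3/5*γ345 - 54/25*γ346 + 12/5*γ356
(7/6*γ4) R2 = 2849/300*γ1 + 511/180*γ2 - 497/120*γ3 - 2401/360*γ4 - 7/4*γ5 - 63/10*γ6 - 602/45*γ124 - 91/20*γ134 + 637/60*γ145 + 7/30*γ146 - 259/36*γ234 + 203/36*γ245 + 161/18*γ246 - 91/24*γ345 + 35/12*γ346 - 7*γ456
(7/3*γ5) R2 = -637/30*γ1 - 203/18*γ2 + 91/12*γ3 + 7/2*γ4 - 2401/180*γ5 + 14*γ6 - 1204/45*γ125 - 91/10*γ135 + 2849/150*γ145 + 7/15*γ156 - 259/18*γ235 + 511/90*γ245 + 161/9*γ256 - 497/60*γ345 + 35/6*γ356 - 63/5*γ456
(-6*γ6) R2 = 6/5*γ1 + 46*γ2 + 15*γ3 - 162/5*γ4 + 36*γ5 + 343/10*γ6 + 344/5*γ126 + 117/5*γ136 - 1221/25*γ146 + 273/5*γ156 + 37*γ236 - 73/5*γ246 + 29*γ256 + 213/10*γ346 - 39/2*γ356 - 9*γ456
Summing the partial products and collecting blades:
Answer: 3887/600*γ1 + 13648/225*γ2 + 13727/600*γ3 - 85931/1800*γ4 + 5933/180*γ5 + 367/10*γ6 + 3449/300*γ123 - 54647/4500*γ124 - 22469/900*γ125 + 4009/50*γ126 + 4031/1000*γ134 - 3523/200*γ135 + 2707/100*γ136 + 684/25*γ145 - 4253/75*γ146 + 961/15*γ156 - 1841/450*γ234 - 3289/180*γ235 + 1063/30*γ236 + 125/12*γ245 - 4003/450*γ246 + 2272/45*γ256 - 507/40*γ345 + 6617/300*γ346 - 169/15*γ356 - 143/5*γ456


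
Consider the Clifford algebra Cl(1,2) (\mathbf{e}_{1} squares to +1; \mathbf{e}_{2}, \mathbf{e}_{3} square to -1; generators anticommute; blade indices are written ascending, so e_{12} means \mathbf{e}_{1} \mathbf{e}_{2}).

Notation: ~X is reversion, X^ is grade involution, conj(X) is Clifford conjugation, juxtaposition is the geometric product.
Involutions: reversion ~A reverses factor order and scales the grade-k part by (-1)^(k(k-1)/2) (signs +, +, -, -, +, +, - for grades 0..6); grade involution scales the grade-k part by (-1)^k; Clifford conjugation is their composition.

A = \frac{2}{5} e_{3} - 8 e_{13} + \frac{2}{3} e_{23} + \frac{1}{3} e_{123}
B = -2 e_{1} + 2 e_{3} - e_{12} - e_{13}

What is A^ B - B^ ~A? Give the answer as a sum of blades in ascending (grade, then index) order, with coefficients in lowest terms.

first term: \frac{44}{5} + \frac{82}{5} e_{1} - \frac{5}{3} e_{2} - \frac{47}{3} e_{3} + \frac{4}{3} e_{12} - \frac{22}{15} e_{13} + \frac{26}{3} e_{23} - \frac{14}{15} e_{123}
second term: -\frac{36}{5} - \frac{78}{5} e_{1} + e_{2} + \frac{49}{3} e_{3} + \frac{2}{15} e_{13} + \frac{22}{3} e_{23} - \frac{26}{15} e_{123}
Answer: 16 + 32 e_{1} - \frac{8}{3} e_{2} - 32 e_{3} + \frac{4}{3} e_{12} - \frac{8}{5} e_{13} + \frac{4}{3} e_{23} + \frac{4}{5} e_{123}
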